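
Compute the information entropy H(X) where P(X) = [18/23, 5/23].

H(X) = -Σ p(x) log₂ p(x)
  -18/23 × log₂(18/23) = 0.2768
  -5/23 × log₂(5/23) = 0.4786
H(X) = 0.7554 bits


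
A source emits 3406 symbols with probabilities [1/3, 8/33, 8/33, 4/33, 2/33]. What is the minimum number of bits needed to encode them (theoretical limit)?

Entropy H = 2.1337 bits/symbol
Minimum bits = H × n = 2.1337 × 3406
= 7267.30 bits


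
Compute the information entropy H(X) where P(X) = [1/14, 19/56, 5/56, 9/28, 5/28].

H(X) = -Σ p(x) log₂ p(x)
  -1/14 × log₂(1/14) = 0.2720
  -19/56 × log₂(19/56) = 0.5291
  -5/56 × log₂(5/56) = 0.3112
  -9/28 × log₂(9/28) = 0.5263
  -5/28 × log₂(5/28) = 0.4438
H(X) = 2.0824 bits


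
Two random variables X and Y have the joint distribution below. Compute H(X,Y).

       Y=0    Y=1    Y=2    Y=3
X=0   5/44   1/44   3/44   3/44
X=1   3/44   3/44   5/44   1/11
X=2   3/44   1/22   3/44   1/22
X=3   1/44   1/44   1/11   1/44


H(X,Y) = -Σ p(x,y) log₂ p(x,y)
  p(0,0)=5/44: -0.1136 × log₂(0.1136) = 0.3565
  p(0,1)=1/44: -0.0227 × log₂(0.0227) = 0.1241
  p(0,2)=3/44: -0.0682 × log₂(0.0682) = 0.2642
  p(0,3)=3/44: -0.0682 × log₂(0.0682) = 0.2642
  p(1,0)=3/44: -0.0682 × log₂(0.0682) = 0.2642
  p(1,1)=3/44: -0.0682 × log₂(0.0682) = 0.2642
  p(1,2)=5/44: -0.1136 × log₂(0.1136) = 0.3565
  p(1,3)=1/11: -0.0909 × log₂(0.0909) = 0.3145
  p(2,0)=3/44: -0.0682 × log₂(0.0682) = 0.2642
  p(2,1)=1/22: -0.0455 × log₂(0.0455) = 0.2027
  p(2,2)=3/44: -0.0682 × log₂(0.0682) = 0.2642
  p(2,3)=1/22: -0.0455 × log₂(0.0455) = 0.2027
  p(3,0)=1/44: -0.0227 × log₂(0.0227) = 0.1241
  p(3,1)=1/44: -0.0227 × log₂(0.0227) = 0.1241
  p(3,2)=1/11: -0.0909 × log₂(0.0909) = 0.3145
  p(3,3)=1/44: -0.0227 × log₂(0.0227) = 0.1241
H(X,Y) = 3.8288 bits


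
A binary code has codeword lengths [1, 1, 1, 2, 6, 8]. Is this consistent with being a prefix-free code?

Kraft inequality: Σ 2^(-l_i) ≤ 1 for prefix-free code
Calculating: 2^(-1) + 2^(-1) + 2^(-1) + 2^(-2) + 2^(-6) + 2^(-8)
= 0.5 + 0.5 + 0.5 + 0.25 + 0.015625 + 0.00390625
= 1.7695
Since 1.7695 > 1, prefix-free code does not exist


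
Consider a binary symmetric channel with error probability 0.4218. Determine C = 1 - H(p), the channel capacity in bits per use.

For BSC with error probability p:
C = 1 - H(p) where H(p) is binary entropy
H(0.4218) = -0.4218 × log₂(0.4218) - 0.5782 × log₂(0.5782)
H(p) = 0.9823
C = 1 - 0.9823 = 0.0177 bits/use


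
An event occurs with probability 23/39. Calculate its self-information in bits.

Information content I(x) = -log₂(p(x))
I = -log₂(23/39) = -log₂(0.5897)
I = 0.7618 bits


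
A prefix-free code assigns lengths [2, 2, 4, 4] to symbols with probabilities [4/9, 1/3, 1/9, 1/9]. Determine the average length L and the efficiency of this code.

Average length L = Σ p_i × l_i = 2.4444 bits
Entropy H = 1.7527 bits
Efficiency η = H/L × 100% = 71.70%


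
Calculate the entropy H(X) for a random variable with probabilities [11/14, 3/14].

H(X) = -Σ p(x) log₂ p(x)
  -11/14 × log₂(11/14) = 0.2734
  -3/14 × log₂(3/14) = 0.4762
H(X) = 0.7496 bits


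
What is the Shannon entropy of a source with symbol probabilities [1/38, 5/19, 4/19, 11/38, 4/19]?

H(X) = -Σ p(x) log₂ p(x)
  -1/38 × log₂(1/38) = 0.1381
  -5/19 × log₂(5/19) = 0.5068
  -4/19 × log₂(4/19) = 0.4732
  -11/38 × log₂(11/38) = 0.5177
  -4/19 × log₂(4/19) = 0.4732
H(X) = 2.1092 bits


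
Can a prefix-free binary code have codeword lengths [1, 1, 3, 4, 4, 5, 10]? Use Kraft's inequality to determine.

Kraft inequality: Σ 2^(-l_i) ≤ 1 for prefix-free code
Calculating: 2^(-1) + 2^(-1) + 2^(-3) + 2^(-4) + 2^(-4) + 2^(-5) + 2^(-10)
= 0.5 + 0.5 + 0.125 + 0.0625 + 0.0625 + 0.03125 + 0.0009765625
= 1.2822
Since 1.2822 > 1, prefix-free code does not exist


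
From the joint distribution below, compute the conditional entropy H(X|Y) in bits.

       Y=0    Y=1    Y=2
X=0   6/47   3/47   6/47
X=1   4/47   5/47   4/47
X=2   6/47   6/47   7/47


H(X|Y) = Σ_y p(y) H(X|Y=y)
  p(Y=0) = 16/47, H(X|Y=0) = 1.5613
  p(Y=1) = 14/47, H(X|Y=1) = 1.5306
  p(Y=2) = 17/47, H(X|Y=2) = 1.5486
H(X|Y) = 0.3404×1.5613 + 0.2979×1.5306 + 0.3617×1.5486 = 1.5475 bits


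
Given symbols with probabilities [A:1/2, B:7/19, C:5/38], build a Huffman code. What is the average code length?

Huffman tree construction:
Combine smallest probabilities repeatedly
Resulting codes:
  A: 0 (length 1)
  B: 11 (length 2)
  C: 10 (length 2)
Average length = Σ p(s) × length(s) = 1.5000 bits


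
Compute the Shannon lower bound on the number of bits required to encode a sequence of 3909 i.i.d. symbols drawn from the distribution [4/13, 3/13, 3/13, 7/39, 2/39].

Entropy H = 2.1641 bits/symbol
Minimum bits = H × n = 2.1641 × 3909
= 8459.58 bits


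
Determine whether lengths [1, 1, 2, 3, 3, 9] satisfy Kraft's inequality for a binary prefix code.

Kraft inequality: Σ 2^(-l_i) ≤ 1 for prefix-free code
Calculating: 2^(-1) + 2^(-1) + 2^(-2) + 2^(-3) + 2^(-3) + 2^(-9)
= 0.5 + 0.5 + 0.25 + 0.125 + 0.125 + 0.001953125
= 1.5020
Since 1.5020 > 1, prefix-free code does not exist


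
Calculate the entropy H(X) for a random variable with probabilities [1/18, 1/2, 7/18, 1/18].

H(X) = -Σ p(x) log₂ p(x)
  -1/18 × log₂(1/18) = 0.2317
  -1/2 × log₂(1/2) = 0.5000
  -7/18 × log₂(7/18) = 0.5299
  -1/18 × log₂(1/18) = 0.2317
H(X) = 1.4932 bits


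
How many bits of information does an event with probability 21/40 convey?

Information content I(x) = -log₂(p(x))
I = -log₂(21/40) = -log₂(0.5250)
I = 0.9296 bits


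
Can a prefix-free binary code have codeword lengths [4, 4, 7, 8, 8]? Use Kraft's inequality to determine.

Kraft inequality: Σ 2^(-l_i) ≤ 1 for prefix-free code
Calculating: 2^(-4) + 2^(-4) + 2^(-7) + 2^(-8) + 2^(-8)
= 0.0625 + 0.0625 + 0.0078125 + 0.00390625 + 0.00390625
= 0.1406
Since 0.1406 ≤ 1, prefix-free code exists


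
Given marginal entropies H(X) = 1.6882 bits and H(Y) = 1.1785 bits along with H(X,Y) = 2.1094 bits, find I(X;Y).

I(X;Y) = H(X) + H(Y) - H(X,Y)
I(X;Y) = 1.6882 + 1.1785 - 2.1094 = 0.7573 bits


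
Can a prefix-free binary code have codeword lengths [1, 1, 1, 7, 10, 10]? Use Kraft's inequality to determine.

Kraft inequality: Σ 2^(-l_i) ≤ 1 for prefix-free code
Calculating: 2^(-1) + 2^(-1) + 2^(-1) + 2^(-7) + 2^(-10) + 2^(-10)
= 0.5 + 0.5 + 0.5 + 0.0078125 + 0.0009765625 + 0.0009765625
= 1.5098
Since 1.5098 > 1, prefix-free code does not exist


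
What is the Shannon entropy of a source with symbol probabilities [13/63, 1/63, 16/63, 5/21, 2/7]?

H(X) = -Σ p(x) log₂ p(x)
  -13/63 × log₂(13/63) = 0.4698
  -1/63 × log₂(1/63) = 0.0949
  -16/63 × log₂(16/63) = 0.5022
  -5/21 × log₂(5/21) = 0.4929
  -2/7 × log₂(2/7) = 0.5164
H(X) = 2.0762 bits


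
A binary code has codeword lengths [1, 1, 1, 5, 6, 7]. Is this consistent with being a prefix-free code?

Kraft inequality: Σ 2^(-l_i) ≤ 1 for prefix-free code
Calculating: 2^(-1) + 2^(-1) + 2^(-1) + 2^(-5) + 2^(-6) + 2^(-7)
= 0.5 + 0.5 + 0.5 + 0.03125 + 0.015625 + 0.0078125
= 1.5547
Since 1.5547 > 1, prefix-free code does not exist


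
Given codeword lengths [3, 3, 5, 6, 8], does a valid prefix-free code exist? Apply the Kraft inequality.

Kraft inequality: Σ 2^(-l_i) ≤ 1 for prefix-free code
Calculating: 2^(-3) + 2^(-3) + 2^(-5) + 2^(-6) + 2^(-8)
= 0.125 + 0.125 + 0.03125 + 0.015625 + 0.00390625
= 0.3008
Since 0.3008 ≤ 1, prefix-free code exists


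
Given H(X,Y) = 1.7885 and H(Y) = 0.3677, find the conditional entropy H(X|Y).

Chain rule: H(X,Y) = H(X|Y) + H(Y)
H(X|Y) = H(X,Y) - H(Y) = 1.7885 - 0.3677 = 1.4208 bits


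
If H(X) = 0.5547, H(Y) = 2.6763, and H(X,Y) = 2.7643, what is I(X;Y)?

I(X;Y) = H(X) + H(Y) - H(X,Y)
I(X;Y) = 0.5547 + 2.6763 - 2.7643 = 0.4667 bits


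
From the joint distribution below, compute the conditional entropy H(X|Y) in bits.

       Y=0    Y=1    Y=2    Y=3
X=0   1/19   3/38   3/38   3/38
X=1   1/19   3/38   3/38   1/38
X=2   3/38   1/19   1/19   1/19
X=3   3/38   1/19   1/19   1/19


H(X|Y) = Σ_y p(y) H(X|Y=y)
  p(Y=0) = 5/19, H(X|Y=0) = 1.9710
  p(Y=1) = 5/19, H(X|Y=1) = 1.9710
  p(Y=2) = 5/19, H(X|Y=2) = 1.9710
  p(Y=3) = 4/19, H(X|Y=3) = 1.9056
H(X|Y) = 0.2632×1.9710 + 0.2632×1.9710 + 0.2632×1.9710 + 0.2105×1.9056 = 1.9572 bits


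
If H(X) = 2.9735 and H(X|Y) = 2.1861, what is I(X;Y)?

I(X;Y) = H(X) - H(X|Y)
I(X;Y) = 2.9735 - 2.1861 = 0.7874 bits


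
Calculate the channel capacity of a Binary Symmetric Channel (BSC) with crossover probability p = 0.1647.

For BSC with error probability p:
C = 1 - H(p) where H(p) is binary entropy
H(0.1647) = -0.1647 × log₂(0.1647) - 0.8353 × log₂(0.8353)
H(p) = 0.6454
C = 1 - 0.6454 = 0.3546 bits/use


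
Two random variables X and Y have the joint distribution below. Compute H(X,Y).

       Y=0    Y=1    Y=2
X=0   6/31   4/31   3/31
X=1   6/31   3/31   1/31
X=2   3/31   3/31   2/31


H(X,Y) = -Σ p(x,y) log₂ p(x,y)
  p(0,0)=6/31: -0.1935 × log₂(0.1935) = 0.4586
  p(0,1)=4/31: -0.1290 × log₂(0.1290) = 0.3812
  p(0,2)=3/31: -0.0968 × log₂(0.0968) = 0.3261
  p(1,0)=6/31: -0.1935 × log₂(0.1935) = 0.4586
  p(1,1)=3/31: -0.0968 × log₂(0.0968) = 0.3261
  p(1,2)=1/31: -0.0323 × log₂(0.0323) = 0.1598
  p(2,0)=3/31: -0.0968 × log₂(0.0968) = 0.3261
  p(2,1)=3/31: -0.0968 × log₂(0.0968) = 0.3261
  p(2,2)=2/31: -0.0645 × log₂(0.0645) = 0.2551
H(X,Y) = 3.0175 bits


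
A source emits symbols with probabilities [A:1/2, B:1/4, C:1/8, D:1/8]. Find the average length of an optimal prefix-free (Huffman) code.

Huffman tree construction:
Combine smallest probabilities repeatedly
Resulting codes:
  A: 0 (length 1)
  B: 10 (length 2)
  C: 110 (length 3)
  D: 111 (length 3)
Average length = Σ p(s) × length(s) = 1.7500 bits


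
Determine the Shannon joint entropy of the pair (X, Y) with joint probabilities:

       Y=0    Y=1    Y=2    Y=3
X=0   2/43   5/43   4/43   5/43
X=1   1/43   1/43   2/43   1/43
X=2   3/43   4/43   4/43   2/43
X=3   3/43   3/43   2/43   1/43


H(X,Y) = -Σ p(x,y) log₂ p(x,y)
  p(0,0)=2/43: -0.0465 × log₂(0.0465) = 0.2059
  p(0,1)=5/43: -0.1163 × log₂(0.1163) = 0.3610
  p(0,2)=4/43: -0.0930 × log₂(0.0930) = 0.3187
  p(0,3)=5/43: -0.1163 × log₂(0.1163) = 0.3610
  p(1,0)=1/43: -0.0233 × log₂(0.0233) = 0.1262
  p(1,1)=1/43: -0.0233 × log₂(0.0233) = 0.1262
  p(1,2)=2/43: -0.0465 × log₂(0.0465) = 0.2059
  p(1,3)=1/43: -0.0233 × log₂(0.0233) = 0.1262
  p(2,0)=3/43: -0.0698 × log₂(0.0698) = 0.2680
  p(2,1)=4/43: -0.0930 × log₂(0.0930) = 0.3187
  p(2,2)=4/43: -0.0930 × log₂(0.0930) = 0.3187
  p(2,3)=2/43: -0.0465 × log₂(0.0465) = 0.2059
  p(3,0)=3/43: -0.0698 × log₂(0.0698) = 0.2680
  p(3,1)=3/43: -0.0698 × log₂(0.0698) = 0.2680
  p(3,2)=2/43: -0.0465 × log₂(0.0465) = 0.2059
  p(3,3)=1/43: -0.0233 × log₂(0.0233) = 0.1262
H(X,Y) = 3.8104 bits


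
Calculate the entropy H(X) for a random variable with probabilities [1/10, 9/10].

H(X) = -Σ p(x) log₂ p(x)
  -1/10 × log₂(1/10) = 0.3322
  -9/10 × log₂(9/10) = 0.1368
H(X) = 0.4690 bits


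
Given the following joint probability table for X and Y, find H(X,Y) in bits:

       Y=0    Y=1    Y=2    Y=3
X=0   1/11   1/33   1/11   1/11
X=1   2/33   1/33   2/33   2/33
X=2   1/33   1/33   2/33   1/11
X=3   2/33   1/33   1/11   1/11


H(X,Y) = -Σ p(x,y) log₂ p(x,y)
  p(0,0)=1/11: -0.0909 × log₂(0.0909) = 0.3145
  p(0,1)=1/33: -0.0303 × log₂(0.0303) = 0.1529
  p(0,2)=1/11: -0.0909 × log₂(0.0909) = 0.3145
  p(0,3)=1/11: -0.0909 × log₂(0.0909) = 0.3145
  p(1,0)=2/33: -0.0606 × log₂(0.0606) = 0.2451
  p(1,1)=1/33: -0.0303 × log₂(0.0303) = 0.1529
  p(1,2)=2/33: -0.0606 × log₂(0.0606) = 0.2451
  p(1,3)=2/33: -0.0606 × log₂(0.0606) = 0.2451
  p(2,0)=1/33: -0.0303 × log₂(0.0303) = 0.1529
  p(2,1)=1/33: -0.0303 × log₂(0.0303) = 0.1529
  p(2,2)=2/33: -0.0606 × log₂(0.0606) = 0.2451
  p(2,3)=1/11: -0.0909 × log₂(0.0909) = 0.3145
  p(3,0)=2/33: -0.0606 × log₂(0.0606) = 0.2451
  p(3,1)=1/33: -0.0303 × log₂(0.0303) = 0.1529
  p(3,2)=1/11: -0.0909 × log₂(0.0909) = 0.3145
  p(3,3)=1/11: -0.0909 × log₂(0.0909) = 0.3145
H(X,Y) = 3.8768 bits


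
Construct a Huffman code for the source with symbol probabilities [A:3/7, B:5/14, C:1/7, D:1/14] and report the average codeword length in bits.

Huffman tree construction:
Combine smallest probabilities repeatedly
Resulting codes:
  A: 0 (length 1)
  B: 11 (length 2)
  C: 101 (length 3)
  D: 100 (length 3)
Average length = Σ p(s) × length(s) = 1.7857 bits


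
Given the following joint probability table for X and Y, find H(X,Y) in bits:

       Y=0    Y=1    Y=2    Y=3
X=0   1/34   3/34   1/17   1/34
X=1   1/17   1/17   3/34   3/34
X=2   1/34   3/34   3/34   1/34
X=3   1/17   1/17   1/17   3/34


H(X,Y) = -Σ p(x,y) log₂ p(x,y)
  p(0,0)=1/34: -0.0294 × log₂(0.0294) = 0.1496
  p(0,1)=3/34: -0.0882 × log₂(0.0882) = 0.3090
  p(0,2)=1/17: -0.0588 × log₂(0.0588) = 0.2404
  p(0,3)=1/34: -0.0294 × log₂(0.0294) = 0.1496
  p(1,0)=1/17: -0.0588 × log₂(0.0588) = 0.2404
  p(1,1)=1/17: -0.0588 × log₂(0.0588) = 0.2404
  p(1,2)=3/34: -0.0882 × log₂(0.0882) = 0.3090
  p(1,3)=3/34: -0.0882 × log₂(0.0882) = 0.3090
  p(2,0)=1/34: -0.0294 × log₂(0.0294) = 0.1496
  p(2,1)=3/34: -0.0882 × log₂(0.0882) = 0.3090
  p(2,2)=3/34: -0.0882 × log₂(0.0882) = 0.3090
  p(2,3)=1/34: -0.0294 × log₂(0.0294) = 0.1496
  p(3,0)=1/17: -0.0588 × log₂(0.0588) = 0.2404
  p(3,1)=1/17: -0.0588 × log₂(0.0588) = 0.2404
  p(3,2)=1/17: -0.0588 × log₂(0.0588) = 0.2404
  p(3,3)=3/34: -0.0882 × log₂(0.0882) = 0.3090
H(X,Y) = 3.8954 bits


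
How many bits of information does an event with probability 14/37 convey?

Information content I(x) = -log₂(p(x))
I = -log₂(14/37) = -log₂(0.3784)
I = 1.4021 bits


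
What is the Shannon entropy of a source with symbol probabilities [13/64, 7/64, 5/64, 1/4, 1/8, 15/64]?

H(X) = -Σ p(x) log₂ p(x)
  -13/64 × log₂(13/64) = 0.4671
  -7/64 × log₂(7/64) = 0.3492
  -5/64 × log₂(5/64) = 0.2873
  -1/4 × log₂(1/4) = 0.5000
  -1/8 × log₂(1/8) = 0.3750
  -15/64 × log₂(15/64) = 0.4906
H(X) = 2.4692 bits


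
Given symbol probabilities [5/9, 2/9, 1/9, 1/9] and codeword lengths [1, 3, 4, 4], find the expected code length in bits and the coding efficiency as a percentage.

Average length L = Σ p_i × l_i = 2.1111 bits
Entropy H = 1.6577 bits
Efficiency η = H/L × 100% = 78.52%


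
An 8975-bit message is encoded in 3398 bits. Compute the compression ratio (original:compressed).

Compression ratio = Original / Compressed
= 8975 / 3398 = 2.64:1


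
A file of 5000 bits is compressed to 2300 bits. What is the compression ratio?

Compression ratio = Original / Compressed
= 5000 / 2300 = 2.17:1


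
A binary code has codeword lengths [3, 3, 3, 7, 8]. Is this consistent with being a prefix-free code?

Kraft inequality: Σ 2^(-l_i) ≤ 1 for prefix-free code
Calculating: 2^(-3) + 2^(-3) + 2^(-3) + 2^(-7) + 2^(-8)
= 0.125 + 0.125 + 0.125 + 0.0078125 + 0.00390625
= 0.3867
Since 0.3867 ≤ 1, prefix-free code exists


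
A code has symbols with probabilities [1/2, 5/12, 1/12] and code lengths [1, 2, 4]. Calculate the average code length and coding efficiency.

Average length L = Σ p_i × l_i = 1.6667 bits
Entropy H = 1.3250 bits
Efficiency η = H/L × 100% = 79.50%


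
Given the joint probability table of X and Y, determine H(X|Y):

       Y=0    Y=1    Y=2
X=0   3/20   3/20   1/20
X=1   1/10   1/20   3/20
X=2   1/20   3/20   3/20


H(X|Y) = Σ_y p(y) H(X|Y=y)
  p(Y=0) = 3/10, H(X|Y=0) = 1.4591
  p(Y=1) = 7/20, H(X|Y=1) = 1.4488
  p(Y=2) = 7/20, H(X|Y=2) = 1.4488
H(X|Y) = 0.3000×1.4591 + 0.3500×1.4488 + 0.3500×1.4488 = 1.4519 bits


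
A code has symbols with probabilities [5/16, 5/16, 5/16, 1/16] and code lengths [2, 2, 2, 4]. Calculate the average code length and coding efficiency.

Average length L = Σ p_i × l_i = 2.1250 bits
Entropy H = 1.8232 bits
Efficiency η = H/L × 100% = 85.80%


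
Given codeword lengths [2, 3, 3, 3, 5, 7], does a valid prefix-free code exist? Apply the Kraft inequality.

Kraft inequality: Σ 2^(-l_i) ≤ 1 for prefix-free code
Calculating: 2^(-2) + 2^(-3) + 2^(-3) + 2^(-3) + 2^(-5) + 2^(-7)
= 0.25 + 0.125 + 0.125 + 0.125 + 0.03125 + 0.0078125
= 0.6641
Since 0.6641 ≤ 1, prefix-free code exists


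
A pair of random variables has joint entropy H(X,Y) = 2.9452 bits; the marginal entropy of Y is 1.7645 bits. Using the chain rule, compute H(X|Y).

Chain rule: H(X,Y) = H(X|Y) + H(Y)
H(X|Y) = H(X,Y) - H(Y) = 2.9452 - 1.7645 = 1.1807 bits


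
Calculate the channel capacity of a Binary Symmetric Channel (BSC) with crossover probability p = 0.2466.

For BSC with error probability p:
C = 1 - H(p) where H(p) is binary entropy
H(0.2466) = -0.2466 × log₂(0.2466) - 0.7534 × log₂(0.7534)
H(p) = 0.8058
C = 1 - 0.8058 = 0.1942 bits/use


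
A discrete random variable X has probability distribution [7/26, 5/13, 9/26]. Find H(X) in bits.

H(X) = -Σ p(x) log₂ p(x)
  -7/26 × log₂(7/26) = 0.5097
  -5/13 × log₂(5/13) = 0.5302
  -9/26 × log₂(9/26) = 0.5298
H(X) = 1.5697 bits


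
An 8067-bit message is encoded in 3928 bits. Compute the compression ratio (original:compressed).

Compression ratio = Original / Compressed
= 8067 / 3928 = 2.05:1


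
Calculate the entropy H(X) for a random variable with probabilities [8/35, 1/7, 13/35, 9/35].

H(X) = -Σ p(x) log₂ p(x)
  -8/35 × log₂(8/35) = 0.4867
  -1/7 × log₂(1/7) = 0.4011
  -13/35 × log₂(13/35) = 0.5307
  -9/35 × log₂(9/35) = 0.5038
H(X) = 1.9223 bits


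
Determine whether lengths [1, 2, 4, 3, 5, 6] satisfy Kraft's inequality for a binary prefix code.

Kraft inequality: Σ 2^(-l_i) ≤ 1 for prefix-free code
Calculating: 2^(-1) + 2^(-2) + 2^(-4) + 2^(-3) + 2^(-5) + 2^(-6)
= 0.5 + 0.25 + 0.0625 + 0.125 + 0.03125 + 0.015625
= 0.9844
Since 0.9844 ≤ 1, prefix-free code exists


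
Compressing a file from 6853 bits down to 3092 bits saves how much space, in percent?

Space savings = (1 - Compressed/Original) × 100%
= (1 - 3092/6853) × 100%
= 54.88%


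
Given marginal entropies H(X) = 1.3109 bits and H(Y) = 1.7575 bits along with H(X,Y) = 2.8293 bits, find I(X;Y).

I(X;Y) = H(X) + H(Y) - H(X,Y)
I(X;Y) = 1.3109 + 1.7575 - 2.8293 = 0.2391 bits


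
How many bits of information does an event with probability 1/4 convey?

Information content I(x) = -log₂(p(x))
I = -log₂(1/4) = -log₂(0.2500)
I = 2.0000 bits


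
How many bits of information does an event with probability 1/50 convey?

Information content I(x) = -log₂(p(x))
I = -log₂(1/50) = -log₂(0.0200)
I = 5.6439 bits


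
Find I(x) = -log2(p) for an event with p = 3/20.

Information content I(x) = -log₂(p(x))
I = -log₂(3/20) = -log₂(0.1500)
I = 2.7370 bits


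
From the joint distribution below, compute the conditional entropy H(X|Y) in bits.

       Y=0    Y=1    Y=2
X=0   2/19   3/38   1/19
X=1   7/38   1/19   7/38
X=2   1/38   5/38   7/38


H(X|Y) = Σ_y p(y) H(X|Y=y)
  p(Y=0) = 6/19, H(X|Y=0) = 1.2807
  p(Y=1) = 5/19, H(X|Y=1) = 1.4855
  p(Y=2) = 8/19, H(X|Y=2) = 1.4186
H(X|Y) = 0.3158×1.2807 + 0.2632×1.4855 + 0.4211×1.4186 = 1.3926 bits


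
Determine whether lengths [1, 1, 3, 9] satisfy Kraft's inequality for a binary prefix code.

Kraft inequality: Σ 2^(-l_i) ≤ 1 for prefix-free code
Calculating: 2^(-1) + 2^(-1) + 2^(-3) + 2^(-9)
= 0.5 + 0.5 + 0.125 + 0.001953125
= 1.1270
Since 1.1270 > 1, prefix-free code does not exist


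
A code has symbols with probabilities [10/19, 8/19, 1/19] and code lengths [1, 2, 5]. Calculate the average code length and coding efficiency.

Average length L = Σ p_i × l_i = 1.6316 bits
Entropy H = 1.2364 bits
Efficiency η = H/L × 100% = 75.78%


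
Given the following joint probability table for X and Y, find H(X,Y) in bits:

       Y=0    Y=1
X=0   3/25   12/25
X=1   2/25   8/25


H(X,Y) = -Σ p(x,y) log₂ p(x,y)
  p(0,0)=3/25: -0.1200 × log₂(0.1200) = 0.3671
  p(0,1)=12/25: -0.4800 × log₂(0.4800) = 0.5083
  p(1,0)=2/25: -0.0800 × log₂(0.0800) = 0.2915
  p(1,1)=8/25: -0.3200 × log₂(0.3200) = 0.5260
H(X,Y) = 1.6929 bits


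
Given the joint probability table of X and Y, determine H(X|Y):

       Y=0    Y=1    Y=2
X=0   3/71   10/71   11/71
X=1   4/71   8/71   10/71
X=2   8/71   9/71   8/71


H(X|Y) = Σ_y p(y) H(X|Y=y)
  p(Y=0) = 15/71, H(X|Y=0) = 1.4566
  p(Y=1) = 27/71, H(X|Y=1) = 1.5790
  p(Y=2) = 29/71, H(X|Y=2) = 1.5727
H(X|Y) = 0.2113×1.4566 + 0.3803×1.5790 + 0.4085×1.5727 = 1.5506 bits


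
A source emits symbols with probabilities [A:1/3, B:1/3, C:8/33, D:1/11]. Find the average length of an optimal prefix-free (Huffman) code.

Huffman tree construction:
Combine smallest probabilities repeatedly
Resulting codes:
  A: 10 (length 2)
  B: 11 (length 2)
  C: 01 (length 2)
  D: 00 (length 2)
Average length = Σ p(s) × length(s) = 2.0000 bits


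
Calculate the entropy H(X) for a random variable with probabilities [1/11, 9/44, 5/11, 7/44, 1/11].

H(X) = -Σ p(x) log₂ p(x)
  -1/11 × log₂(1/11) = 0.3145
  -9/44 × log₂(9/44) = 0.4683
  -5/11 × log₂(5/11) = 0.5170
  -7/44 × log₂(7/44) = 0.4219
  -1/11 × log₂(1/11) = 0.3145
H(X) = 2.0363 bits


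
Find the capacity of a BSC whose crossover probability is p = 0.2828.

For BSC with error probability p:
C = 1 - H(p) where H(p) is binary entropy
H(0.2828) = -0.2828 × log₂(0.2828) - 0.7172 × log₂(0.7172)
H(p) = 0.8592
C = 1 - 0.8592 = 0.1408 bits/use


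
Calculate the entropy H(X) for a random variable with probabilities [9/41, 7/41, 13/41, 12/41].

H(X) = -Σ p(x) log₂ p(x)
  -9/41 × log₂(9/41) = 0.4802
  -7/41 × log₂(7/41) = 0.4354
  -13/41 × log₂(13/41) = 0.5254
  -12/41 × log₂(12/41) = 0.5188
H(X) = 1.9598 bits


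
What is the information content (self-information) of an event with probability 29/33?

Information content I(x) = -log₂(p(x))
I = -log₂(29/33) = -log₂(0.8788)
I = 0.1864 bits


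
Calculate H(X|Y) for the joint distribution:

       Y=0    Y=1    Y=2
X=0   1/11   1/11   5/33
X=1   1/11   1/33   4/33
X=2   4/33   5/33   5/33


H(X|Y) = Σ_y p(y) H(X|Y=y)
  p(Y=0) = 10/33, H(X|Y=0) = 1.5710
  p(Y=1) = 3/11, H(X|Y=1) = 1.3516
  p(Y=2) = 14/33, H(X|Y=2) = 1.5774
H(X|Y) = 0.3030×1.5710 + 0.2727×1.3516 + 0.4242×1.5774 = 1.5139 bits


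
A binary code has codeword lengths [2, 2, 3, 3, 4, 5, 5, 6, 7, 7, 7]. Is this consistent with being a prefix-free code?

Kraft inequality: Σ 2^(-l_i) ≤ 1 for prefix-free code
Calculating: 2^(-2) + 2^(-2) + 2^(-3) + 2^(-3) + 2^(-4) + 2^(-5) + 2^(-5) + 2^(-6) + 2^(-7) + 2^(-7) + 2^(-7)
= 0.25 + 0.25 + 0.125 + 0.125 + 0.0625 + 0.03125 + 0.03125 + 0.015625 + 0.0078125 + 0.0078125 + 0.0078125
= 0.9141
Since 0.9141 ≤ 1, prefix-free code exists


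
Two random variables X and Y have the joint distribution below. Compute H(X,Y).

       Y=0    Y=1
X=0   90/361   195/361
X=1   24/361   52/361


H(X,Y) = -Σ p(x,y) log₂ p(x,y)
  p(0,0)=90/361: -0.2493 × log₂(0.2493) = 0.4996
  p(0,1)=195/361: -0.5402 × log₂(0.5402) = 0.4800
  p(1,0)=24/361: -0.0665 × log₂(0.0665) = 0.2600
  p(1,1)=52/361: -0.1440 × log₂(0.1440) = 0.4027
H(X,Y) = 1.6422 bits


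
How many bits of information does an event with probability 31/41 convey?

Information content I(x) = -log₂(p(x))
I = -log₂(31/41) = -log₂(0.7561)
I = 0.4034 bits


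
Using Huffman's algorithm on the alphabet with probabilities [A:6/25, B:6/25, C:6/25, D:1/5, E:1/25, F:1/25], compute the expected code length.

Huffman tree construction:
Combine smallest probabilities repeatedly
Resulting codes:
  A: 00 (length 2)
  B: 01 (length 2)
  C: 10 (length 2)
  D: 111 (length 3)
  E: 1100 (length 4)
  F: 1101 (length 4)
Average length = Σ p(s) × length(s) = 2.3600 bits


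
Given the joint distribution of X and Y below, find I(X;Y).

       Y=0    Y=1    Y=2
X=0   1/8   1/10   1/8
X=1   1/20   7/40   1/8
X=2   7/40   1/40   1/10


H(X) = 1.5813, H(Y) = 1.5813, H(X,Y) = 3.0186
I(X;Y) = H(X) + H(Y) - H(X,Y) = 0.1440 bits


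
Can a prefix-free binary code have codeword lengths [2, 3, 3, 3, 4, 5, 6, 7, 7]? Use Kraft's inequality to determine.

Kraft inequality: Σ 2^(-l_i) ≤ 1 for prefix-free code
Calculating: 2^(-2) + 2^(-3) + 2^(-3) + 2^(-3) + 2^(-4) + 2^(-5) + 2^(-6) + 2^(-7) + 2^(-7)
= 0.25 + 0.125 + 0.125 + 0.125 + 0.0625 + 0.03125 + 0.015625 + 0.0078125 + 0.0078125
= 0.7500
Since 0.7500 ≤ 1, prefix-free code exists


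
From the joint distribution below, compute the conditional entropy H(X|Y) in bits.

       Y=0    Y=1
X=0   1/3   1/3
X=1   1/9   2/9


H(X|Y) = Σ_y p(y) H(X|Y=y)
  p(Y=0) = 4/9, H(X|Y=0) = 0.8113
  p(Y=1) = 5/9, H(X|Y=1) = 0.9710
H(X|Y) = 0.4444×0.8113 + 0.5556×0.9710 = 0.9000 bits


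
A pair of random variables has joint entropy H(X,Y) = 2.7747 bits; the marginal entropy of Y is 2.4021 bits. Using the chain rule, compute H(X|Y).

Chain rule: H(X,Y) = H(X|Y) + H(Y)
H(X|Y) = H(X,Y) - H(Y) = 2.7747 - 2.4021 = 0.3726 bits


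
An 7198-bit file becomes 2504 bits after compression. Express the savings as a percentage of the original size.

Space savings = (1 - Compressed/Original) × 100%
= (1 - 2504/7198) × 100%
= 65.21%


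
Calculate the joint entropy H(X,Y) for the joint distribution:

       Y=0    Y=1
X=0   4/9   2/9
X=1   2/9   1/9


H(X,Y) = -Σ p(x,y) log₂ p(x,y)
  p(0,0)=4/9: -0.4444 × log₂(0.4444) = 0.5200
  p(0,1)=2/9: -0.2222 × log₂(0.2222) = 0.4822
  p(1,0)=2/9: -0.2222 × log₂(0.2222) = 0.4822
  p(1,1)=1/9: -0.1111 × log₂(0.1111) = 0.3522
H(X,Y) = 1.8366 bits


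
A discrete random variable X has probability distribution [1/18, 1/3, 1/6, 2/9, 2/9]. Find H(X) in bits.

H(X) = -Σ p(x) log₂ p(x)
  -1/18 × log₂(1/18) = 0.2317
  -1/3 × log₂(1/3) = 0.5283
  -1/6 × log₂(1/6) = 0.4308
  -2/9 × log₂(2/9) = 0.4822
  -2/9 × log₂(2/9) = 0.4822
H(X) = 2.1552 bits


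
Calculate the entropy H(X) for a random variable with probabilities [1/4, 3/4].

H(X) = -Σ p(x) log₂ p(x)
  -1/4 × log₂(1/4) = 0.5000
  -3/4 × log₂(3/4) = 0.3113
H(X) = 0.8113 bits


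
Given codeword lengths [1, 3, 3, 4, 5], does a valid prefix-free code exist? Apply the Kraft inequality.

Kraft inequality: Σ 2^(-l_i) ≤ 1 for prefix-free code
Calculating: 2^(-1) + 2^(-3) + 2^(-3) + 2^(-4) + 2^(-5)
= 0.5 + 0.125 + 0.125 + 0.0625 + 0.03125
= 0.8438
Since 0.8438 ≤ 1, prefix-free code exists


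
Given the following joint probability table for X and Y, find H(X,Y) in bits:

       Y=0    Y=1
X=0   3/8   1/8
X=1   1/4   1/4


H(X,Y) = -Σ p(x,y) log₂ p(x,y)
  p(0,0)=3/8: -0.3750 × log₂(0.3750) = 0.5306
  p(0,1)=1/8: -0.1250 × log₂(0.1250) = 0.3750
  p(1,0)=1/4: -0.2500 × log₂(0.2500) = 0.5000
  p(1,1)=1/4: -0.2500 × log₂(0.2500) = 0.5000
H(X,Y) = 1.9056 bits


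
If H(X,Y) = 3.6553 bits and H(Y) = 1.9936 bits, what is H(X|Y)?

Chain rule: H(X,Y) = H(X|Y) + H(Y)
H(X|Y) = H(X,Y) - H(Y) = 3.6553 - 1.9936 = 1.6617 bits


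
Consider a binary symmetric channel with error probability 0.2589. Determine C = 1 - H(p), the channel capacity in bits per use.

For BSC with error probability p:
C = 1 - H(p) where H(p) is binary entropy
H(0.2589) = -0.2589 × log₂(0.2589) - 0.7411 × log₂(0.7411)
H(p) = 0.8251
C = 1 - 0.8251 = 0.1749 bits/use


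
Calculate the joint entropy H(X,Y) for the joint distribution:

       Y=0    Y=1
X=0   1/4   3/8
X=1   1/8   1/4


H(X,Y) = -Σ p(x,y) log₂ p(x,y)
  p(0,0)=1/4: -0.2500 × log₂(0.2500) = 0.5000
  p(0,1)=3/8: -0.3750 × log₂(0.3750) = 0.5306
  p(1,0)=1/8: -0.1250 × log₂(0.1250) = 0.3750
  p(1,1)=1/4: -0.2500 × log₂(0.2500) = 0.5000
H(X,Y) = 1.9056 bits


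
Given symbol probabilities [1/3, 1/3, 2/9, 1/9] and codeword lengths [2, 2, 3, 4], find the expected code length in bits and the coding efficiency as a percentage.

Average length L = Σ p_i × l_i = 2.4444 bits
Entropy H = 1.8911 bits
Efficiency η = H/L × 100% = 77.36%


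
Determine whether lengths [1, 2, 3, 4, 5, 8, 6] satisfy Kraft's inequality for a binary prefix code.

Kraft inequality: Σ 2^(-l_i) ≤ 1 for prefix-free code
Calculating: 2^(-1) + 2^(-2) + 2^(-3) + 2^(-4) + 2^(-5) + 2^(-8) + 2^(-6)
= 0.5 + 0.25 + 0.125 + 0.0625 + 0.03125 + 0.00390625 + 0.015625
= 0.9883
Since 0.9883 ≤ 1, prefix-free code exists


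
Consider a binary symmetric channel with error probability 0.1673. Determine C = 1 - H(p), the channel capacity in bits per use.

For BSC with error probability p:
C = 1 - H(p) where H(p) is binary entropy
H(0.1673) = -0.1673 × log₂(0.1673) - 0.8327 × log₂(0.8327)
H(p) = 0.6515
C = 1 - 0.6515 = 0.3485 bits/use


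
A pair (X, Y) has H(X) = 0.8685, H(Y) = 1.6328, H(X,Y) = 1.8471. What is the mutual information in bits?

I(X;Y) = H(X) + H(Y) - H(X,Y)
I(X;Y) = 0.8685 + 1.6328 - 1.8471 = 0.6542 bits


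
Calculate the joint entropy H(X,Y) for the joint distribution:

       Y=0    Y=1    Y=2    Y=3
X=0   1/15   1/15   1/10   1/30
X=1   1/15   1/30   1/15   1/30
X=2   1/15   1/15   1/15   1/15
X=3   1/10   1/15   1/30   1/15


H(X,Y) = -Σ p(x,y) log₂ p(x,y)
  p(0,0)=1/15: -0.0667 × log₂(0.0667) = 0.2605
  p(0,1)=1/15: -0.0667 × log₂(0.0667) = 0.2605
  p(0,2)=1/10: -0.1000 × log₂(0.1000) = 0.3322
  p(0,3)=1/30: -0.0333 × log₂(0.0333) = 0.1636
  p(1,0)=1/15: -0.0667 × log₂(0.0667) = 0.2605
  p(1,1)=1/30: -0.0333 × log₂(0.0333) = 0.1636
  p(1,2)=1/15: -0.0667 × log₂(0.0667) = 0.2605
  p(1,3)=1/30: -0.0333 × log₂(0.0333) = 0.1636
  p(2,0)=1/15: -0.0667 × log₂(0.0667) = 0.2605
  p(2,1)=1/15: -0.0667 × log₂(0.0667) = 0.2605
  p(2,2)=1/15: -0.0667 × log₂(0.0667) = 0.2605
  p(2,3)=1/15: -0.0667 × log₂(0.0667) = 0.2605
  p(3,0)=1/10: -0.1000 × log₂(0.1000) = 0.3322
  p(3,1)=1/15: -0.0667 × log₂(0.0667) = 0.2605
  p(3,2)=1/30: -0.0333 × log₂(0.0333) = 0.1636
  p(3,3)=1/15: -0.0667 × log₂(0.0667) = 0.2605
H(X,Y) = 3.9232 bits


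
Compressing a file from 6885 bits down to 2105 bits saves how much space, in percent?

Space savings = (1 - Compressed/Original) × 100%
= (1 - 2105/6885) × 100%
= 69.43%


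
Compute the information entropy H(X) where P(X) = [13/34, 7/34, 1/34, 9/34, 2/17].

H(X) = -Σ p(x) log₂ p(x)
  -13/34 × log₂(13/34) = 0.5303
  -7/34 × log₂(7/34) = 0.4694
  -1/34 × log₂(1/34) = 0.1496
  -9/34 × log₂(9/34) = 0.5076
  -2/17 × log₂(2/17) = 0.3632
H(X) = 2.0202 bits


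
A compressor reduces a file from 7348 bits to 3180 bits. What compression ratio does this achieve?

Compression ratio = Original / Compressed
= 7348 / 3180 = 2.31:1


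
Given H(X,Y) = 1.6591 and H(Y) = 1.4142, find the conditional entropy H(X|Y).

Chain rule: H(X,Y) = H(X|Y) + H(Y)
H(X|Y) = H(X,Y) - H(Y) = 1.6591 - 1.4142 = 0.2449 bits


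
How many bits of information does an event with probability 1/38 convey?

Information content I(x) = -log₂(p(x))
I = -log₂(1/38) = -log₂(0.0263)
I = 5.2479 bits


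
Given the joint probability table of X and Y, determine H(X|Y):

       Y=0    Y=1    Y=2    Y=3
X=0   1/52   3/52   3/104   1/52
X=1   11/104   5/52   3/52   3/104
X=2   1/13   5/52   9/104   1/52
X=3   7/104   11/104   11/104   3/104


H(X|Y) = Σ_y p(y) H(X|Y=y)
  p(Y=0) = 7/26, H(X|Y=0) = 1.8179
  p(Y=1) = 37/104, H(X|Y=1) = 1.9662
  p(Y=2) = 29/104, H(X|Y=2) = 1.8632
  p(Y=3) = 5/52, H(X|Y=3) = 1.9710
H(X|Y) = 0.2692×1.8179 + 0.3558×1.9662 + 0.2788×1.8632 + 0.0962×1.9710 = 1.8980 bits


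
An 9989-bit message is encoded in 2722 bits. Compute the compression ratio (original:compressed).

Compression ratio = Original / Compressed
= 9989 / 2722 = 3.67:1


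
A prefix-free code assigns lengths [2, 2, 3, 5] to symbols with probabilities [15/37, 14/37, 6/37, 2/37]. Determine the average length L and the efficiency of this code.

Average length L = Σ p_i × l_i = 2.3243 bits
Entropy H = 1.7117 bits
Efficiency η = H/L × 100% = 73.64%


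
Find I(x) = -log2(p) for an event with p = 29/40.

Information content I(x) = -log₂(p(x))
I = -log₂(29/40) = -log₂(0.7250)
I = 0.4639 bits


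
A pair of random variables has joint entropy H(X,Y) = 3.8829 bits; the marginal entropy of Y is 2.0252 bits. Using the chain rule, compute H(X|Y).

Chain rule: H(X,Y) = H(X|Y) + H(Y)
H(X|Y) = H(X,Y) - H(Y) = 3.8829 - 2.0252 = 1.8577 bits


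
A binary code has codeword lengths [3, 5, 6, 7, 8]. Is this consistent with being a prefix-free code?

Kraft inequality: Σ 2^(-l_i) ≤ 1 for prefix-free code
Calculating: 2^(-3) + 2^(-5) + 2^(-6) + 2^(-7) + 2^(-8)
= 0.125 + 0.03125 + 0.015625 + 0.0078125 + 0.00390625
= 0.1836
Since 0.1836 ≤ 1, prefix-free code exists


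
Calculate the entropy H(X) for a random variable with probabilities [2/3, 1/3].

H(X) = -Σ p(x) log₂ p(x)
  -2/3 × log₂(2/3) = 0.3900
  -1/3 × log₂(1/3) = 0.5283
H(X) = 0.9183 bits


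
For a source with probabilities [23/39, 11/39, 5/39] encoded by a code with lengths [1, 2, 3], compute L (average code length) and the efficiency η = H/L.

Average length L = Σ p_i × l_i = 1.5385 bits
Entropy H = 1.3442 bits
Efficiency η = H/L × 100% = 87.38%


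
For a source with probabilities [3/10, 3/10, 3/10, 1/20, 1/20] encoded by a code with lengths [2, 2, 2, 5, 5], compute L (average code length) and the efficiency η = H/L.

Average length L = Σ p_i × l_i = 2.3000 bits
Entropy H = 1.9955 bits
Efficiency η = H/L × 100% = 86.76%


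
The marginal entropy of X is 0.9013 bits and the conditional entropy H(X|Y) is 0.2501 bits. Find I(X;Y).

I(X;Y) = H(X) - H(X|Y)
I(X;Y) = 0.9013 - 0.2501 = 0.6512 bits


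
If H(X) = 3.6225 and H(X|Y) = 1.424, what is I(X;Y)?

I(X;Y) = H(X) - H(X|Y)
I(X;Y) = 3.6225 - 1.424 = 2.1985 bits


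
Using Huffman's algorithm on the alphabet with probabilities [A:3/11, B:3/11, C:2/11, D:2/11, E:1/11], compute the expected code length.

Huffman tree construction:
Combine smallest probabilities repeatedly
Resulting codes:
  A: 01 (length 2)
  B: 10 (length 2)
  C: 111 (length 3)
  D: 00 (length 2)
  E: 110 (length 3)
Average length = Σ p(s) × length(s) = 2.2727 bits


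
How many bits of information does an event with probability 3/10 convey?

Information content I(x) = -log₂(p(x))
I = -log₂(3/10) = -log₂(0.3000)
I = 1.7370 bits


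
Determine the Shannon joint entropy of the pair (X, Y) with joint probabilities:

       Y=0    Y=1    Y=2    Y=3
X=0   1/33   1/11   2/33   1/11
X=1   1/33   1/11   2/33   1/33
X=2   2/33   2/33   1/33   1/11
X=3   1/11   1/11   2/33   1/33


H(X,Y) = -Σ p(x,y) log₂ p(x,y)
  p(0,0)=1/33: -0.0303 × log₂(0.0303) = 0.1529
  p(0,1)=1/11: -0.0909 × log₂(0.0909) = 0.3145
  p(0,2)=2/33: -0.0606 × log₂(0.0606) = 0.2451
  p(0,3)=1/11: -0.0909 × log₂(0.0909) = 0.3145
  p(1,0)=1/33: -0.0303 × log₂(0.0303) = 0.1529
  p(1,1)=1/11: -0.0909 × log₂(0.0909) = 0.3145
  p(1,2)=2/33: -0.0606 × log₂(0.0606) = 0.2451
  p(1,3)=1/33: -0.0303 × log₂(0.0303) = 0.1529
  p(2,0)=2/33: -0.0606 × log₂(0.0606) = 0.2451
  p(2,1)=2/33: -0.0606 × log₂(0.0606) = 0.2451
  p(2,2)=1/33: -0.0303 × log₂(0.0303) = 0.1529
  p(2,3)=1/11: -0.0909 × log₂(0.0909) = 0.3145
  p(3,0)=1/11: -0.0909 × log₂(0.0909) = 0.3145
  p(3,1)=1/11: -0.0909 × log₂(0.0909) = 0.3145
  p(3,2)=2/33: -0.0606 × log₂(0.0606) = 0.2451
  p(3,3)=1/33: -0.0303 × log₂(0.0303) = 0.1529
H(X,Y) = 3.8768 bits


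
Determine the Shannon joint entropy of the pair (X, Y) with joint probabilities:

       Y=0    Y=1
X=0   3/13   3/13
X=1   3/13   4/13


H(X,Y) = -Σ p(x,y) log₂ p(x,y)
  p(0,0)=3/13: -0.2308 × log₂(0.2308) = 0.4882
  p(0,1)=3/13: -0.2308 × log₂(0.2308) = 0.4882
  p(1,0)=3/13: -0.2308 × log₂(0.2308) = 0.4882
  p(1,1)=4/13: -0.3077 × log₂(0.3077) = 0.5232
H(X,Y) = 1.9878 bits


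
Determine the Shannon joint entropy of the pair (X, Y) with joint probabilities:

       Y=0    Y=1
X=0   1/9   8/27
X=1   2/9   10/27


H(X,Y) = -Σ p(x,y) log₂ p(x,y)
  p(0,0)=1/9: -0.1111 × log₂(0.1111) = 0.3522
  p(0,1)=8/27: -0.2963 × log₂(0.2963) = 0.5200
  p(1,0)=2/9: -0.2222 × log₂(0.2222) = 0.4822
  p(1,1)=10/27: -0.3704 × log₂(0.3704) = 0.5307
H(X,Y) = 1.8851 bits


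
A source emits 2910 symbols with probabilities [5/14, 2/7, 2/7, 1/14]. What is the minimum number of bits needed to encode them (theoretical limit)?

Entropy H = 1.8352 bits/symbol
Minimum bits = H × n = 1.8352 × 2910
= 5340.54 bits


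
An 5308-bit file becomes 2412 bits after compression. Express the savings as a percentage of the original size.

Space savings = (1 - Compressed/Original) × 100%
= (1 - 2412/5308) × 100%
= 54.56%


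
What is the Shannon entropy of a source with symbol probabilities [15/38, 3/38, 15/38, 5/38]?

H(X) = -Σ p(x) log₂ p(x)
  -15/38 × log₂(15/38) = 0.5294
  -3/38 × log₂(3/38) = 0.2892
  -15/38 × log₂(15/38) = 0.5294
  -5/38 × log₂(5/38) = 0.3850
H(X) = 1.7329 bits


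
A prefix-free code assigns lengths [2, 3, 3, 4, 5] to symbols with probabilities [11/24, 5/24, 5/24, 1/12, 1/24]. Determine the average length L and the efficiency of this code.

Average length L = Σ p_i × l_i = 2.7083 bits
Entropy H = 1.9486 bits
Efficiency η = H/L × 100% = 71.95%


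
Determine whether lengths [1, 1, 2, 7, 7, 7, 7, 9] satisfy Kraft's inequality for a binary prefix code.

Kraft inequality: Σ 2^(-l_i) ≤ 1 for prefix-free code
Calculating: 2^(-1) + 2^(-1) + 2^(-2) + 2^(-7) + 2^(-7) + 2^(-7) + 2^(-7) + 2^(-9)
= 0.5 + 0.5 + 0.25 + 0.0078125 + 0.0078125 + 0.0078125 + 0.0078125 + 0.001953125
= 1.2832
Since 1.2832 > 1, prefix-free code does not exist


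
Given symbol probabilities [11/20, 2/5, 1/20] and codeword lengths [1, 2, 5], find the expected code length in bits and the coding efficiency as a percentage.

Average length L = Σ p_i × l_i = 1.6000 bits
Entropy H = 1.2192 bits
Efficiency η = H/L × 100% = 76.20%


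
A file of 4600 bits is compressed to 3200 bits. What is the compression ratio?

Compression ratio = Original / Compressed
= 4600 / 3200 = 1.44:1


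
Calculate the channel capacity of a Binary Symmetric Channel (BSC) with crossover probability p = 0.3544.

For BSC with error probability p:
C = 1 - H(p) where H(p) is binary entropy
H(0.3544) = -0.3544 × log₂(0.3544) - 0.6456 × log₂(0.6456)
H(p) = 0.9379
C = 1 - 0.9379 = 0.0621 bits/use


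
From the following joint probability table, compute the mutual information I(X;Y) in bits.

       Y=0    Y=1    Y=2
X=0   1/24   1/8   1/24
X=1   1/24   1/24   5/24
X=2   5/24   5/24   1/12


H(X) = 1.4899, H(Y) = 1.5774, H(X,Y) = 2.8523
I(X;Y) = H(X) + H(Y) - H(X,Y) = 0.2151 bits


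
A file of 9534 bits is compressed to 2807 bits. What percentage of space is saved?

Space savings = (1 - Compressed/Original) × 100%
= (1 - 2807/9534) × 100%
= 70.56%


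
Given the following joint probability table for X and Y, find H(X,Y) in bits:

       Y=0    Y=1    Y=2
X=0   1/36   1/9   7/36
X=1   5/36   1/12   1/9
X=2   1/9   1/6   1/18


H(X,Y) = -Σ p(x,y) log₂ p(x,y)
  p(0,0)=1/36: -0.0278 × log₂(0.0278) = 0.1436
  p(0,1)=1/9: -0.1111 × log₂(0.1111) = 0.3522
  p(0,2)=7/36: -0.1944 × log₂(0.1944) = 0.4594
  p(1,0)=5/36: -0.1389 × log₂(0.1389) = 0.3956
  p(1,1)=1/12: -0.0833 × log₂(0.0833) = 0.2987
  p(1,2)=1/9: -0.1111 × log₂(0.1111) = 0.3522
  p(2,0)=1/9: -0.1111 × log₂(0.1111) = 0.3522
  p(2,1)=1/6: -0.1667 × log₂(0.1667) = 0.4308
  p(2,2)=1/18: -0.0556 × log₂(0.0556) = 0.2317
H(X,Y) = 3.0164 bits


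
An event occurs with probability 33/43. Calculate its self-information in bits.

Information content I(x) = -log₂(p(x))
I = -log₂(33/43) = -log₂(0.7674)
I = 0.3819 bits
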